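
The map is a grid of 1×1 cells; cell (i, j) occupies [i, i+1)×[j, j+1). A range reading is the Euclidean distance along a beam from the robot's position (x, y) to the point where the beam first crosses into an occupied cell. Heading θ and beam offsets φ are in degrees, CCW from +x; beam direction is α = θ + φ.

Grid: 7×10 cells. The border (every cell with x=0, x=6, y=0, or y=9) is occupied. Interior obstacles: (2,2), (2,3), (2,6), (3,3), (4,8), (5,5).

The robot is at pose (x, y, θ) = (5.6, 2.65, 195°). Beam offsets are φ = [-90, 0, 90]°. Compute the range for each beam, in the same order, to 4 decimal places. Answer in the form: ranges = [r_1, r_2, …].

beam 1: φ=-90°, α=105°
  direction (-0.2588, 0.9659); cell (5,2); t to first gridline: x 2.3182, y 0.3623 (then +3.8637 / +1.0353)
    (5,3) via y @ 0.3623
    (5,4) via y @ 1.3976
    (4,4) via x @ 2.3182
    (4,5) via y @ 2.4329
    (4,6) via y @ 3.4682
    (4,7) via y @ 4.5035
    (4,8) via y @ 5.5387  # hit
  → r_1 = 5.5387
beam 2: φ=0°, α=195°
  direction (-0.9659, -0.2588); cell (5,2); t to first gridline: x 0.6212, y 2.5114 (then +1.0353 / +3.8637)
    (4,2) via x @ 0.6212
    (3,2) via x @ 1.6564
    (3,1) via y @ 2.5114
    (2,1) via x @ 2.6917
    (1,1) via x @ 3.7270
    (0,1) via x @ 4.7623  # hit
  → r_2 = 4.7623
beam 3: φ=90°, α=285°
  direction (0.2588, -0.9659); cell (5,2); t to first gridline: x 1.5455, y 0.6729 (then +3.8637 / +1.0353)
    (5,1) via y @ 0.6729
    (6,1) via x @ 1.5455  # hit
  → r_3 = 1.5455

ranges = [5.5387, 4.7623, 1.5455]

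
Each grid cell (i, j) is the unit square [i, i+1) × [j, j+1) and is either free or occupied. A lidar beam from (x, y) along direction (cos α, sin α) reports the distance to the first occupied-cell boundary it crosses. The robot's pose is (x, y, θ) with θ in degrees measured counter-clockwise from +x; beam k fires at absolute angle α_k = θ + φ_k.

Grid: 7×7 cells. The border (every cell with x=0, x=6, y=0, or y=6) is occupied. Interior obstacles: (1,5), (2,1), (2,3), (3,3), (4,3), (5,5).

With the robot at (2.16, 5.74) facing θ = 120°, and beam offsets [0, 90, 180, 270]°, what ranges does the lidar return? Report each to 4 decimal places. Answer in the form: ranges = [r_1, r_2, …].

ranges = [0.3002, 0.1848, 2.0092, 0.5200]

beam 1: φ=0°, α=120°
  cosα=-0.5000 sinα=0.8660 | (2,5) | tMaxX 0.3200 tMaxY 0.3002 | tΔX 2.0000 tΔY 1.1547
    t=0.3002 [y] (2,6) — stop
  → r_1 = 0.3002
beam 2: φ=90°, α=210°
  cosα=-0.8660 sinα=-0.5000 | (2,5) | tMaxX 0.1848 tMaxY 1.4800 | tΔX 1.1547 tΔY 2.0000
    t=0.1848 [x] (1,5) — stop
  → r_2 = 0.1848
beam 3: φ=180°, α=300°
  cosα=0.5000 sinα=-0.8660 | (2,5) | tMaxX 1.6800 tMaxY 0.8545 | tΔX 2.0000 tΔY 1.1547
    t=0.8545 [y] (2,4)
    t=1.6800 [x] (3,4)
    t=2.0092 [y] (3,3) — stop
  → r_3 = 2.0092
beam 4: φ=270°, α=30°
  cosα=0.8660 sinα=0.5000 | (2,5) | tMaxX 0.9699 tMaxY 0.5200 | tΔX 1.1547 tΔY 2.0000
    t=0.5200 [y] (2,6) — stop
  → r_4 = 0.5200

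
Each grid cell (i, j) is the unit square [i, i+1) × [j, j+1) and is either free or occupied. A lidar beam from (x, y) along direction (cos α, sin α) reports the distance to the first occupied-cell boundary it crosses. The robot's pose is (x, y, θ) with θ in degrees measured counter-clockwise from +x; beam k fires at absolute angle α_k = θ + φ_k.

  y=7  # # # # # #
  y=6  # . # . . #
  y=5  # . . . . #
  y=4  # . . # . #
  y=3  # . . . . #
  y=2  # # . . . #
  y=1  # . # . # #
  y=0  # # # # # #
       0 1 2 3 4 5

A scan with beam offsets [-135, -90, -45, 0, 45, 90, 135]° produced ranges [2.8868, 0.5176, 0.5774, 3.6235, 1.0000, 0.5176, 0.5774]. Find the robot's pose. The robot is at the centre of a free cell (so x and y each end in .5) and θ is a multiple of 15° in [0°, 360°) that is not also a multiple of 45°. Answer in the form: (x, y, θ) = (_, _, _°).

(x, y, θ) = (4.5, 4.5, 255°)

The pose lattice has 19·16 = 304 candidates. Test each by forward raycasting.
  (4.5, 2.5, 195°): beam 1 = 1.0000 ≠ 2.8868 ✗
  (3.5, 3.5, 345°): beam 1 = 1.7321 ≠ 2.8868 ✗
  (1.5, 6.5, 255°): beam 1 = 0.5774 ≠ 2.8868 ✗
  (4.5, 3.5, 150°): beam 1 = 0.5176 ≠ 2.8868 ✗
  …
  (4.5, 4.5, 255°): r_1=2.8868, r_2=0.5176, r_3=0.5774, r_4=3.6235, r_5=1.0000, r_6=0.5176, r_7=0.5774 — all match ✓
Unique over the lattice → pose = (4.5, 4.5, 255°).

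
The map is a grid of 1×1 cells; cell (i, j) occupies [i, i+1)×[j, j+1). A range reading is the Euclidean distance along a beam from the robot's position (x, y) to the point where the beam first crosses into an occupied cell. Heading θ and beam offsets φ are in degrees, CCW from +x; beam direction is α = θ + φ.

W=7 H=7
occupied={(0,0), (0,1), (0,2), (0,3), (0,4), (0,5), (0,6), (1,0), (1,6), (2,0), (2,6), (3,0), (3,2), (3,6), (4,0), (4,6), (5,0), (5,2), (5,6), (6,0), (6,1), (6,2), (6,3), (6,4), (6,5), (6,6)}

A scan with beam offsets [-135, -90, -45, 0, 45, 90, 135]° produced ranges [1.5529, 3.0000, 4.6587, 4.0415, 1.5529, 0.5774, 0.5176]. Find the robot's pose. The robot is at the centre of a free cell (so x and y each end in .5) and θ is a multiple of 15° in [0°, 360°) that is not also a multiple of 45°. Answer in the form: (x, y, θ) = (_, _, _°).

(x, y, θ) = (5.5, 4.5, 240°)

Candidates: 23 free-cell centres × 16 headings = 368 poses. Raycast each; keep the one whose scan matches to 4 dp.
  (1.5, 2.5, 60°): beam 3 = 1.5529 ≠ 4.6587 ✗
  (5.5, 3.5, 165°): beam 1 = 0.5774 ≠ 1.5529 ✗
  (2.5, 2.5, 195°): beam 1 = 4.0415 ≠ 1.5529 ✗
  …
  (5.5, 4.5, 240°): r_1=1.5529, r_2=3.0000, r_3=4.6587, r_4=4.0415, r_5=1.5529, r_6=0.5774, r_7=0.5176 — all match ✓
Only this pose fits every beam.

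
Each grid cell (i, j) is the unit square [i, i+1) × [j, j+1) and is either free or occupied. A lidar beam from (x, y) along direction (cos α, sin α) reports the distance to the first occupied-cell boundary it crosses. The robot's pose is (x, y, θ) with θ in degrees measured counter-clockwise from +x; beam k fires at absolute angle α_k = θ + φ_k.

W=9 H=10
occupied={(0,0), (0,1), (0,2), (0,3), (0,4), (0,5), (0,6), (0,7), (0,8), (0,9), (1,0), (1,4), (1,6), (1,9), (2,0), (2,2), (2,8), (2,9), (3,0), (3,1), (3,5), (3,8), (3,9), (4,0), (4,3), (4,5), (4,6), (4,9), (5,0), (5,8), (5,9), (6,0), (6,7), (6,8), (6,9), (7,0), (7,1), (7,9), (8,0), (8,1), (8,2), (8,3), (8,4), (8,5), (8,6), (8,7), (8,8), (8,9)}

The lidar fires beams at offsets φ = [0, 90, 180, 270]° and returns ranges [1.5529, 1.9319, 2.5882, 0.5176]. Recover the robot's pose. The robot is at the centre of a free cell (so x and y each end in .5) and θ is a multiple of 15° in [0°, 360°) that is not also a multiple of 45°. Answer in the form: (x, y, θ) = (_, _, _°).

(x, y, θ) = (2.5, 7.5, 195°)

Enumerate (i+0.5, j+0.5, θ) over the 42 free cells and 16 admissible headings. For each, cast all 4 beams and compare to the given ranges.
  (6.5, 6.5, 195°): beam 2 = 4.6587 ≠ 1.9319 ✗
  (7.5, 8.5, 30°): beam 1 = 0.5774 ≠ 1.5529 ✗
  (2.5, 5.5, 30°): beam 1 = 0.5774 ≠ 1.5529 ✗
  (5.5, 5.5, 15°): beam 1 = 2.5882 ≠ 1.5529 ✗
  (6.5, 1.5, 210°): beam 1 = 1.0000 ≠ 1.5529 ✗
  …
  (2.5, 7.5, 195°): r_1=1.5529, r_2=1.9319, r_3=2.5882, r_4=0.5176 — all match ✓
No second candidate reproduces the full scan.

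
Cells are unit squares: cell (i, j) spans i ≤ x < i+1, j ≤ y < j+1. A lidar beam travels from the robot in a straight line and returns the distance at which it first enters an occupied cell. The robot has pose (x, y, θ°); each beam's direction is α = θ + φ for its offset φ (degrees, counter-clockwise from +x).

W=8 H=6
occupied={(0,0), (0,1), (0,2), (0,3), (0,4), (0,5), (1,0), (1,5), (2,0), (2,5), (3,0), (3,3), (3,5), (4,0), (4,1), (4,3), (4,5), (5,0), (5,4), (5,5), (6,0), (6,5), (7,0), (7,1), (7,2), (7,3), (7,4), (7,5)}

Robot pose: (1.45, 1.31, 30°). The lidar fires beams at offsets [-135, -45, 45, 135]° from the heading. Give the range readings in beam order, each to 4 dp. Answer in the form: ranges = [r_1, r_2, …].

beam 1: φ=-135°, α=255°
  dir = (cos 255°, sin 255°) = (-0.2588, -0.9659); from cell (1,1)
  next x-line at t=1.7387, next y-line at t=0.3209; Δt_x=3.8637, Δt_y=1.0353
    y: enter (1,0) at t=0.3209 ← occupied
  → r_1 = 0.3209
beam 2: φ=-45°, α=345°
  dir = (cos 345°, sin 345°) = (0.9659, -0.2588); from cell (1,1)
  next x-line at t=0.5694, next y-line at t=1.1977; Δt_x=1.0353, Δt_y=3.8637
    x: enter (2,1) at t=0.5694
    y: enter (2,0) at t=1.1977 ← occupied
  → r_2 = 1.1977
beam 3: φ=45°, α=75°
  dir = (cos 75°, sin 75°) = (0.2588, 0.9659); from cell (1,1)
  next x-line at t=2.1250, next y-line at t=0.7143; Δt_x=3.8637, Δt_y=1.0353
    y: enter (1,2) at t=0.7143
    y: enter (1,3) at t=1.7496
    x: enter (2,3) at t=2.1250
    y: enter (2,4) at t=2.7849
    y: enter (2,5) at t=3.8202 ← occupied
  → r_3 = 3.8202
beam 4: φ=135°, α=165°
  dir = (cos 165°, sin 165°) = (-0.9659, 0.2588); from cell (1,1)
  next x-line at t=0.4659, next y-line at t=2.6660; Δt_x=1.0353, Δt_y=3.8637
    x: enter (0,1) at t=0.4659 ← occupied
  → r_4 = 0.4659

ranges = [0.3209, 1.1977, 3.8202, 0.4659]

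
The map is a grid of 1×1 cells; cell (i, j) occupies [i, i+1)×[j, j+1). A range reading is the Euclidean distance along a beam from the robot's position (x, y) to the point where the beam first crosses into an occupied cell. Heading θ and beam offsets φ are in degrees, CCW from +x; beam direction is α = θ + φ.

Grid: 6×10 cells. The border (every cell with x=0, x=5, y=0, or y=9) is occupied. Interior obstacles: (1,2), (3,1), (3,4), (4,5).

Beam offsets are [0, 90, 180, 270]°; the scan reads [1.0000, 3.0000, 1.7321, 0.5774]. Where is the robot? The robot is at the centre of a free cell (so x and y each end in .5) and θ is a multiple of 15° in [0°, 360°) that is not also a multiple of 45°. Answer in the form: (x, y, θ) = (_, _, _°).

(x, y, θ) = (1.5, 7.5, 240°)

Enumerate (i+0.5, j+0.5, θ) over the 28 free cells and 16 admissible headings. For each, cast all 4 beams and compare to the given ranges.
  (1.5, 7.5, 60°): beam 1 = 1.7321 ≠ 1.0000 ✗
  (2.5, 6.5, 285°): beam 1 = 1.9319 ≠ 1.0000 ✗
  (4.5, 3.5, 240°): beam 1 = 1.7321 ≠ 1.0000 ✗
  (1.5, 7.5, 210°): beam 1 = 0.5774 ≠ 1.0000 ✗
  …
  (1.5, 7.5, 240°): r_1=1.0000, r_2=3.0000, r_3=1.7321, r_4=0.5774 — all match ✓
Only this pose fits every beam.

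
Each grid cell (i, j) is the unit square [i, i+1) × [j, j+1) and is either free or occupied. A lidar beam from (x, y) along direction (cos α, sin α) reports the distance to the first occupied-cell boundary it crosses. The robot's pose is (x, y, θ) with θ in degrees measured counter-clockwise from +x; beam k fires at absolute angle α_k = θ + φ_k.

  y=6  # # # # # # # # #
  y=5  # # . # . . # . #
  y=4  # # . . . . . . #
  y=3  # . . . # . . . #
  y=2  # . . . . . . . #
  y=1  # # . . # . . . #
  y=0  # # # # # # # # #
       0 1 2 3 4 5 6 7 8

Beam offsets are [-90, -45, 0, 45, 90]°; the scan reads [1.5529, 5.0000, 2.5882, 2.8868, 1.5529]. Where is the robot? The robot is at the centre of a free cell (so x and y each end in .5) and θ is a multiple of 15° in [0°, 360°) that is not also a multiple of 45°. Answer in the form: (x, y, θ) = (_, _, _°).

(x, y, θ) = (6.5, 3.5, 255°)

Enumerate (i+0.5, j+0.5, θ) over the 28 free cells and 16 admissible headings. For each, cast all 5 beams and compare to the given ranges.
  (2.5, 5.5, 120°): beam 1 = 0.5774 ≠ 1.5529 ✗
  (2.5, 3.5, 60°): beam 1 = 5.0000 ≠ 1.5529 ✗
  (4.5, 2.5, 345°): beam 1 = 0.5176 ≠ 1.5529 ✗
  (5.5, 1.5, 165°): beam 1 = 3.6235 ≠ 1.5529 ✗
  (5.5, 5.5, 255°): beam 2 = 5.1962 ≠ 5.0000 ✗
  …
  (6.5, 3.5, 255°): r_1=1.5529, r_2=5.0000, r_3=2.5882, r_4=2.8868, r_5=1.5529 — all match ✓
Only this pose fits every beam.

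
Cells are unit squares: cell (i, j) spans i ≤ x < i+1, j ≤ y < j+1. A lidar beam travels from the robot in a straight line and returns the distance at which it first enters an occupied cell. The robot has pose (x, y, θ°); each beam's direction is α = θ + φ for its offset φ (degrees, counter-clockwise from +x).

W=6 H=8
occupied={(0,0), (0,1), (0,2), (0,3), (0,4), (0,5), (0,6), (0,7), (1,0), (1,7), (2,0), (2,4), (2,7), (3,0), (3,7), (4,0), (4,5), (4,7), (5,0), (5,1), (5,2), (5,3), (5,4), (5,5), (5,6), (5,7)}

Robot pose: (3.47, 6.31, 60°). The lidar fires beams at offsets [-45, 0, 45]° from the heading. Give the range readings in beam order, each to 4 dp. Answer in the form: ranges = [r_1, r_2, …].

ranges = [1.5840, 0.7967, 0.7143]

beam 1: φ=-45°, α=15°
  direction (0.9659, 0.2588); cell (3,6); t to first gridline: x 0.5487, y 2.6660 (then +1.0353 / +3.8637)
    (4,6) via x @ 0.5487
    (5,6) via x @ 1.5840  # hit
  → r_1 = 1.5840
beam 2: φ=0°, α=60°
  direction (0.5000, 0.8660); cell (3,6); t to first gridline: x 1.0600, y 0.7967 (then +2.0000 / +1.1547)
    (3,7) via y @ 0.7967  # hit
  → r_2 = 0.7967
beam 3: φ=45°, α=105°
  direction (-0.2588, 0.9659); cell (3,6); t to first gridline: x 1.8159, y 0.7143 (then +3.8637 / +1.0353)
    (3,7) via y @ 0.7143  # hit
  → r_3 = 0.7143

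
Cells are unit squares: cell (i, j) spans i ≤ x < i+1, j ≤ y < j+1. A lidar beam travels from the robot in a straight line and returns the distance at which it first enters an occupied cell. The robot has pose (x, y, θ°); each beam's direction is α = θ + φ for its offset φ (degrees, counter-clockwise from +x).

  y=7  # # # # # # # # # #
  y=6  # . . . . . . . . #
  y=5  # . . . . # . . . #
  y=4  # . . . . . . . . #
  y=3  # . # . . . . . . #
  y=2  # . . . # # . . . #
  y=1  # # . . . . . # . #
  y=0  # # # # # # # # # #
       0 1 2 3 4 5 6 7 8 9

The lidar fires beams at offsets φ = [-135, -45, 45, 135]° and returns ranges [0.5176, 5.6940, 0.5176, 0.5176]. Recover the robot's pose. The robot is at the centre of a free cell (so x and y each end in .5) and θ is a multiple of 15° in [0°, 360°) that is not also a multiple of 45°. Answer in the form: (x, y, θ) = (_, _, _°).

(x, y, θ) = (8.5, 1.5, 150°)

Enumerate (i+0.5, j+0.5, θ) over the 42 free cells and 16 admissible headings. For each, cast all 4 beams and compare to the given ranges.
  (6.5, 6.5, 345°): beam 1 = 1.0000 ≠ 0.5176 ✗
  (8.5, 3.5, 240°): beam 1 = 3.6235 ≠ 0.5176 ✗
  (6.5, 4.5, 15°): beam 1 = 1.7321 ≠ 0.5176 ✗
  (4.5, 4.5, 300°): beam 1 = 3.6235 ≠ 0.5176 ✗
  …
  (8.5, 1.5, 150°): r_1=0.5176, r_2=5.6940, r_3=0.5176, r_4=0.5176 — all match ✓
Only this pose fits every beam.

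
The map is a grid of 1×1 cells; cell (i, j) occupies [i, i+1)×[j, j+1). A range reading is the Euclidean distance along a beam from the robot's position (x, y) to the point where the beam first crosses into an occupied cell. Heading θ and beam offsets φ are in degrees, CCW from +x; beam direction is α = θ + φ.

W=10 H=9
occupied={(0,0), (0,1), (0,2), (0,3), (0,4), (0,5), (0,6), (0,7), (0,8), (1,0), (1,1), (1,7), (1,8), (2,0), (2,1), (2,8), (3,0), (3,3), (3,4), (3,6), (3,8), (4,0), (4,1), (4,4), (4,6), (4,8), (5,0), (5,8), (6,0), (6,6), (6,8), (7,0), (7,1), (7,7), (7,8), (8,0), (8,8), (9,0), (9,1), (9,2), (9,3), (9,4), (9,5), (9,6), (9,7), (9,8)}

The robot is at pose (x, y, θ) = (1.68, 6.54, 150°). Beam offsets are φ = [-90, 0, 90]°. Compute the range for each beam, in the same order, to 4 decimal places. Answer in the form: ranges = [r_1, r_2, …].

beam 1: φ=-90°, α=60°
  cosα=0.5000 sinα=0.8660 | (1,6) | tMaxX 0.6400 tMaxY 0.5312 | tΔX 2.0000 tΔY 1.1547
    t=0.5312 [y] (1,7) — stop
  → r_1 = 0.5312
beam 2: φ=0°, α=150°
  cosα=-0.8660 sinα=0.5000 | (1,6) | tMaxX 0.7852 tMaxY 0.9200 | tΔX 1.1547 tΔY 2.0000
    t=0.7852 [x] (0,6) — stop
  → r_2 = 0.7852
beam 3: φ=90°, α=240°
  cosα=-0.5000 sinα=-0.8660 | (1,6) | tMaxX 1.3600 tMaxY 0.6235 | tΔX 2.0000 tΔY 1.1547
    t=0.6235 [y] (1,5)
    t=1.3600 [x] (0,5) — stop
  → r_3 = 1.3600

ranges = [0.5312, 0.7852, 1.3600]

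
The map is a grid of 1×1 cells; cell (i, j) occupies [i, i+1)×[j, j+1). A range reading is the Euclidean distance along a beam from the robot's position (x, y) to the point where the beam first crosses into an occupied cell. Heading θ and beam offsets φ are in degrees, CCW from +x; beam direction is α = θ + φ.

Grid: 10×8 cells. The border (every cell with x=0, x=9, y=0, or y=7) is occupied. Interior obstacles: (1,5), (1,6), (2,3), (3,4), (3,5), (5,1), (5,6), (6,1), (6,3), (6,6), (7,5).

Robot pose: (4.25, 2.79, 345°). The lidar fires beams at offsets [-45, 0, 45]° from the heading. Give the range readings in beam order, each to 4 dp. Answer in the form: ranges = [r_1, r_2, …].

beam 1: φ=-45°, α=300°
  d=(0.5000,-0.8660)  start (4,2)  tX=1.5000 tY=0.9122  stride 1/|dx|=2.0000 1/|dy|=1.1547
    cross y-line → (4,1), t=0.9122
    cross x-line → (5,1), t=1.5000 (wall)
  → r_1 = 1.5000
beam 2: φ=0°, α=345°
  d=(0.9659,-0.2588)  start (4,2)  tX=0.7765 tY=3.0523  stride 1/|dx|=1.0353 1/|dy|=3.8637
    cross x-line → (5,2), t=0.7765
    cross x-line → (6,2), t=1.8117
    cross x-line → (7,2), t=2.8470
    cross y-line → (7,1), t=3.0523
    cross x-line → (8,1), t=3.8823
    cross x-line → (9,1), t=4.9176 (wall)
  → r_2 = 4.9176
beam 3: φ=45°, α=30°
  d=(0.8660,0.5000)  start (4,2)  tX=0.8660 tY=0.4200  stride 1/|dx|=1.1547 1/|dy|=2.0000
    cross y-line → (4,3), t=0.4200
    cross x-line → (5,3), t=0.8660
    cross x-line → (6,3), t=2.0207 (wall)
  → r_3 = 2.0207

ranges = [1.5000, 4.9176, 2.0207]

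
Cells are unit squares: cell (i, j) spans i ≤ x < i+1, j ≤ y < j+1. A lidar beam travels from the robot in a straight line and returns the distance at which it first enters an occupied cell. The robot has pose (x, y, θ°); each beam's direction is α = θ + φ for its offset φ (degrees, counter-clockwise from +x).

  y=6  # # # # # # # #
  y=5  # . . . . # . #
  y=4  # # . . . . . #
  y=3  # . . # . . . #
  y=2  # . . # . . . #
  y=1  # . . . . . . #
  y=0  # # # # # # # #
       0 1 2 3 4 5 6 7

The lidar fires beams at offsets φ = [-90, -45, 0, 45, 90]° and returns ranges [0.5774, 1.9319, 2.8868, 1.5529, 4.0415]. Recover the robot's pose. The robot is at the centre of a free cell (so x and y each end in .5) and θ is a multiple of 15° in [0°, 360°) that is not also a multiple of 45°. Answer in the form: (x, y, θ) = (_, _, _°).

The pose lattice has 26·16 = 416 candidates. Test each by forward raycasting.
  (5.5, 3.5, 300°): beam 1 = 1.7321 ≠ 0.5774 ✗
  (6.5, 2.5, 105°): beam 1 = 0.5176 ≠ 0.5774 ✗
  (2.5, 3.5, 120°): beam 2 = 2.5882 ≠ 1.9319 ✗
  (4.5, 4.5, 15°): beam 1 = 3.6235 ≠ 0.5774 ✗
  (2.5, 5.5, 15°): beam 1 = 1.9319 ≠ 0.5774 ✗
  …
  (1.5, 3.5, 300°): r_1=0.5774, r_2=1.9319, r_3=2.8868, r_4=1.5529, r_5=4.0415 — all match ✓
No second candidate reproduces the full scan.

(x, y, θ) = (1.5, 3.5, 300°)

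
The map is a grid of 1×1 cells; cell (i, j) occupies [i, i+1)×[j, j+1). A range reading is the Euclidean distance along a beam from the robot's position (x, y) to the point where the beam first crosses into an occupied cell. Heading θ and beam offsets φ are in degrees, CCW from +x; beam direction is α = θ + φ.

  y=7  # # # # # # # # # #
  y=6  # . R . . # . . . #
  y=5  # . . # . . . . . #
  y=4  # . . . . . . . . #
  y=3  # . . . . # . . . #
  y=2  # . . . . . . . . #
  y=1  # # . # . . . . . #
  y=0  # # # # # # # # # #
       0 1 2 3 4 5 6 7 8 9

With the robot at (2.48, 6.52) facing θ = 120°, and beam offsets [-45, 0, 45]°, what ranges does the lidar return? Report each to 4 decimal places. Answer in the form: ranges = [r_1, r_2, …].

beam 1: φ=-45°, α=75°
  d=(0.2588,0.9659)  start (2,6)  tX=2.0091 tY=0.4969  stride 1/|dx|=3.8637 1/|dy|=1.0353
    cross y-line → (2,7), t=0.4969 (wall)
  → r_1 = 0.4969
beam 2: φ=0°, α=120°
  d=(-0.5000,0.8660)  start (2,6)  tX=0.9600 tY=0.5543  stride 1/|dx|=2.0000 1/|dy|=1.1547
    cross y-line → (2,7), t=0.5543 (wall)
  → r_2 = 0.5543
beam 3: φ=45°, α=165°
  d=(-0.9659,0.2588)  start (2,6)  tX=0.4969 tY=1.8546  stride 1/|dx|=1.0353 1/|dy|=3.8637
    cross x-line → (1,6), t=0.4969
    cross x-line → (0,6), t=1.5322 (wall)
  → r_3 = 1.5322

ranges = [0.4969, 0.5543, 1.5322]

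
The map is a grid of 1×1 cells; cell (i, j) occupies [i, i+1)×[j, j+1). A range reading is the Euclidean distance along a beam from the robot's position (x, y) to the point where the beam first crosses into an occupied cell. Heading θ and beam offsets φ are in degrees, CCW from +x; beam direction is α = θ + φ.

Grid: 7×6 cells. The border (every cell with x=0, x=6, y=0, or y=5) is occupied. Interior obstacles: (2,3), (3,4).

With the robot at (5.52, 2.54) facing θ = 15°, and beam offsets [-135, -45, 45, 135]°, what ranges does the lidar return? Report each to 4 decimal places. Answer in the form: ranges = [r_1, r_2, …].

beam 1: φ=-135°, α=240°
  dir = (cos 240°, sin 240°) = (-0.5000, -0.8660); from cell (5,2)
  next x-line at t=1.0400, next y-line at t=0.6235; Δt_x=2.0000, Δt_y=1.1547
    y: enter (5,1) at t=0.6235
    x: enter (4,1) at t=1.0400
    y: enter (4,0) at t=1.7782 ← occupied
  → r_1 = 1.7782
beam 2: φ=-45°, α=330°
  dir = (cos 330°, sin 330°) = (0.8660, -0.5000); from cell (5,2)
  next x-line at t=0.5543, next y-line at t=1.0800; Δt_x=1.1547, Δt_y=2.0000
    x: enter (6,2) at t=0.5543 ← occupied
  → r_2 = 0.5543
beam 3: φ=45°, α=60°
  dir = (cos 60°, sin 60°) = (0.5000, 0.8660); from cell (5,2)
  next x-line at t=0.9600, next y-line at t=0.5312; Δt_x=2.0000, Δt_y=1.1547
    y: enter (5,3) at t=0.5312
    x: enter (6,3) at t=0.9600 ← occupied
  → r_3 = 0.9600
beam 4: φ=135°, α=150°
  dir = (cos 150°, sin 150°) = (-0.8660, 0.5000); from cell (5,2)
  next x-line at t=0.6004, next y-line at t=0.9200; Δt_x=1.1547, Δt_y=2.0000
    x: enter (4,2) at t=0.6004
    y: enter (4,3) at t=0.9200
    x: enter (3,3) at t=1.7551
    x: enter (2,3) at t=2.9098 ← occupied
  → r_4 = 2.9098

ranges = [1.7782, 0.5543, 0.9600, 2.9098]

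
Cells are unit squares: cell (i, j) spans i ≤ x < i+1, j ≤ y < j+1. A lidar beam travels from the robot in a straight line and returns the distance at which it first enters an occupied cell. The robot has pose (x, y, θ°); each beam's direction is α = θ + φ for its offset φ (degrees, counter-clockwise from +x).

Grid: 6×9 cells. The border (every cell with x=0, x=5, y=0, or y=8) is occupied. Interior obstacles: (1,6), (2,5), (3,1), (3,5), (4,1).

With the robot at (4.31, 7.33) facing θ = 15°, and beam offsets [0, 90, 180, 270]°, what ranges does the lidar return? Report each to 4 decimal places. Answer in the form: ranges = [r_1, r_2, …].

ranges = [0.7143, 0.6936, 2.3915, 2.6660]

beam 1: φ=0°, α=15°
  direction (0.9659, 0.2588); cell (4,7); t to first gridline: x 0.7143, y 2.5887 (then +1.0353 / +3.8637)
    (5,7) via x @ 0.7143  # hit
  → r_1 = 0.7143
beam 2: φ=90°, α=105°
  direction (-0.2588, 0.9659); cell (4,7); t to first gridline: x 1.1977, y 0.6936 (then +3.8637 / +1.0353)
    (4,8) via y @ 0.6936  # hit
  → r_2 = 0.6936
beam 3: φ=180°, α=195°
  direction (-0.9659, -0.2588); cell (4,7); t to first gridline: x 0.3209, y 1.2750 (then +1.0353 / +3.8637)
    (3,7) via x @ 0.3209
    (3,6) via y @ 1.2750
    (2,6) via x @ 1.3562
    (1,6) via x @ 2.3915  # hit
  → r_3 = 2.3915
beam 4: φ=270°, α=285°
  direction (0.2588, -0.9659); cell (4,7); t to first gridline: x 2.6660, y 0.3416 (then +3.8637 / +1.0353)
    (4,6) via y @ 0.3416
    (4,5) via y @ 1.3769
    (4,4) via y @ 2.4122
    (5,4) via x @ 2.6660  # hit
  → r_4 = 2.6660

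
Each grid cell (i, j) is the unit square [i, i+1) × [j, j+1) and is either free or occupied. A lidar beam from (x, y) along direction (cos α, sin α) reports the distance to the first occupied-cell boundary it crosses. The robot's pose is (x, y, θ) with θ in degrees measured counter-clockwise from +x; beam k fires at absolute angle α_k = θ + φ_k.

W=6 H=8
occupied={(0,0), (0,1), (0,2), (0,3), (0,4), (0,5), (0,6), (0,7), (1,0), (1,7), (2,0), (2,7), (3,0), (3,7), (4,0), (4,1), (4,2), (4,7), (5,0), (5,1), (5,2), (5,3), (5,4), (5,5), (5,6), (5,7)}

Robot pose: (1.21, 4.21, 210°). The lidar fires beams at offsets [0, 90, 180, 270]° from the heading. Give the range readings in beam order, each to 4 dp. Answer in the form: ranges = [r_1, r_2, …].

beam 1: φ=0°, α=210°
  d=(-0.8660,-0.5000)  start (1,4)  tX=0.2425 tY=0.4200  stride 1/|dx|=1.1547 1/|dy|=2.0000
    cross x-line → (0,4), t=0.2425 (wall)
  → r_1 = 0.2425
beam 2: φ=90°, α=300°
  d=(0.5000,-0.8660)  start (1,4)  tX=1.5800 tY=0.2425  stride 1/|dx|=2.0000 1/|dy|=1.1547
    cross y-line → (1,3), t=0.2425
    cross y-line → (1,2), t=1.3972
    cross x-line → (2,2), t=1.5800
    cross y-line → (2,1), t=2.5519
    cross x-line → (3,1), t=3.5800
    cross y-line → (3,0), t=3.7066 (wall)
  → r_2 = 3.7066
beam 3: φ=180°, α=30°
  d=(0.8660,0.5000)  start (1,4)  tX=0.9122 tY=1.5800  stride 1/|dx|=1.1547 1/|dy|=2.0000
    cross x-line → (2,4), t=0.9122
    cross y-line → (2,5), t=1.5800
    cross x-line → (3,5), t=2.0669
    cross x-line → (4,5), t=3.2216
    cross y-line → (4,6), t=3.5800
    cross x-line → (5,6), t=4.3763 (wall)
  → r_3 = 4.3763
beam 4: φ=270°, α=120°
  d=(-0.5000,0.8660)  start (1,4)  tX=0.4200 tY=0.9122  stride 1/|dx|=2.0000 1/|dy|=1.1547
    cross x-line → (0,4), t=0.4200 (wall)
  → r_4 = 0.4200

ranges = [0.2425, 3.7066, 4.3763, 0.4200]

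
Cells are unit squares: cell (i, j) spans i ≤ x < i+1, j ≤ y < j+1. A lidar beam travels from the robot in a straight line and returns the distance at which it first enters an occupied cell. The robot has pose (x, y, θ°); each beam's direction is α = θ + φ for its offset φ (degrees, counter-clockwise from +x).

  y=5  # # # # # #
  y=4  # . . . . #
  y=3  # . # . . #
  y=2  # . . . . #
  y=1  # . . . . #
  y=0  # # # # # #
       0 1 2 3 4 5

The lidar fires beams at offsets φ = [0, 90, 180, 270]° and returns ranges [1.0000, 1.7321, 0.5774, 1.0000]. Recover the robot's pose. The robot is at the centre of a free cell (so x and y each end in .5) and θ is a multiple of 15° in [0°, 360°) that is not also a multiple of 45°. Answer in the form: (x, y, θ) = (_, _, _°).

Candidates: 15 free-cell centres × 16 headings = 240 poses. Raycast each; keep the one whose scan matches to 4 dp.
  (1.5, 4.5, 345°): beam 1 = 3.6235 ≠ 1.0000 ✗
  (4.5, 3.5, 330°): beam 1 = 0.5774 ≠ 1.0000 ✗
  (4.5, 1.5, 240°): beam 1 = 0.5774 ≠ 1.0000 ✗
  …
  (3.5, 4.5, 240°): r_1=1.0000, r_2=1.7321, r_3=0.5774, r_4=1.0000 — all match ✓
No second candidate reproduces the full scan.

(x, y, θ) = (3.5, 4.5, 240°)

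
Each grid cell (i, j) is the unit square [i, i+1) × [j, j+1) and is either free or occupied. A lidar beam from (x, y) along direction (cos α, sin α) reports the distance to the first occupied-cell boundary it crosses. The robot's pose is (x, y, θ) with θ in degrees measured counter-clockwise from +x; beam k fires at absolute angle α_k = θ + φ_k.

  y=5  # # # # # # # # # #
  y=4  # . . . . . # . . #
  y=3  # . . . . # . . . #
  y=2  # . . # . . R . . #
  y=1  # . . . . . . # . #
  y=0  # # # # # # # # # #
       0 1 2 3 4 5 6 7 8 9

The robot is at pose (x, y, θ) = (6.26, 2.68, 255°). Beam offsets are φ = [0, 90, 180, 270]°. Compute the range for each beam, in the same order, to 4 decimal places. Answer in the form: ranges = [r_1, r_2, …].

ranges = [1.7393, 2.8367, 1.3666, 1.2364]

beam 1: φ=0°, α=255°
  cosα=-0.2588 sinα=-0.9659 | (6,2) | tMaxX 1.0046 tMaxY 0.7040 | tΔX 3.8637 tΔY 1.0353
    t=0.7040 [y] (6,1)
    t=1.0046 [x] (5,1)
    t=1.7393 [y] (5,0) — stop
  → r_1 = 1.7393
beam 2: φ=90°, α=345°
  cosα=0.9659 sinα=-0.2588 | (6,2) | tMaxX 0.7661 tMaxY 2.6273 | tΔX 1.0353 tΔY 3.8637
    t=0.7661 [x] (7,2)
    t=1.8014 [x] (8,2)
    t=2.6273 [y] (8,1)
    t=2.8367 [x] (9,1) — stop
  → r_2 = 2.8367
beam 3: φ=180°, α=75°
  cosα=0.2588 sinα=0.9659 | (6,2) | tMaxX 2.8591 tMaxY 0.3313 | tΔX 3.8637 tΔY 1.0353
    t=0.3313 [y] (6,3)
    t=1.3666 [y] (6,4) — stop
  → r_3 = 1.3666
beam 4: φ=270°, α=165°
  cosα=-0.9659 sinα=0.2588 | (6,2) | tMaxX 0.2692 tMaxY 1.2364 | tΔX 1.0353 tΔY 3.8637
    t=0.2692 [x] (5,2)
    t=1.2364 [y] (5,3) — stop
  → r_4 = 1.2364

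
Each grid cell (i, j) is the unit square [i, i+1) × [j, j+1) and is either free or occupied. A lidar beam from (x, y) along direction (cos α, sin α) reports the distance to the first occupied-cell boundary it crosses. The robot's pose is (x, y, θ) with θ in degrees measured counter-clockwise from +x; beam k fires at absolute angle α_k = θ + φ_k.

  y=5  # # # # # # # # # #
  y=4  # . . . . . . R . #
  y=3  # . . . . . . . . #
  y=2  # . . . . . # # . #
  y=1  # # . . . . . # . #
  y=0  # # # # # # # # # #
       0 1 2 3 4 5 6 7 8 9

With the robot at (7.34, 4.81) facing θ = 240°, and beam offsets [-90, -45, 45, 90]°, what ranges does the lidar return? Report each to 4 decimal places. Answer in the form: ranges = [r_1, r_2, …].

ranges = [0.3800, 6.5637, 1.8738, 1.9168]

beam 1: φ=-90°, α=150°
  direction (-0.8660, 0.5000); cell (7,4); t to first gridline: x 0.3926, y 0.3800 (then +1.1547 / +2.0000)
    (7,5) via y @ 0.3800  # hit
  → r_1 = 0.3800
beam 2: φ=-45°, α=195°
  direction (-0.9659, -0.2588); cell (7,4); t to first gridline: x 0.3520, y 3.1296 (then +1.0353 / +3.8637)
    (6,4) via x @ 0.3520
    (5,4) via x @ 1.3873
    (4,4) via x @ 2.4225
    (4,3) via y @ 3.1296
    (3,3) via x @ 3.4578
    (2,3) via x @ 4.4931
    (1,3) via x @ 5.5284
    (0,3) via x @ 6.5637  # hit
  → r_2 = 6.5637
beam 3: φ=45°, α=285°
  direction (0.2588, -0.9659); cell (7,4); t to first gridline: x 2.5500, y 0.8386 (then +3.8637 / +1.0353)
    (7,3) via y @ 0.8386
    (7,2) via y @ 1.8738  # hit
  → r_3 = 1.8738
beam 4: φ=90°, α=330°
  direction (0.8660, -0.5000); cell (7,4); t to first gridline: x 0.7621, y 1.6200 (then +1.1547 / +2.0000)
    (8,4) via x @ 0.7621
    (8,3) via y @ 1.6200
    (9,3) via x @ 1.9168  # hit
  → r_4 = 1.9168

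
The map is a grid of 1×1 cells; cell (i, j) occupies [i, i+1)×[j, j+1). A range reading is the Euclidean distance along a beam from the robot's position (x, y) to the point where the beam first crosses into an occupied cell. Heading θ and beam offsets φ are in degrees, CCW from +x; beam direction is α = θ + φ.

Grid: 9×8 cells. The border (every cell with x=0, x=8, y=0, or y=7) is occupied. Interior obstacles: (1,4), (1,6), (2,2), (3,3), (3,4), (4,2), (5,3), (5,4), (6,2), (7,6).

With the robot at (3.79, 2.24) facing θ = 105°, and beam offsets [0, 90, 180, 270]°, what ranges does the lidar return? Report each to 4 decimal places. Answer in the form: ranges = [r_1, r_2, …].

ranges = [0.7868, 0.8179, 1.2837, 0.2174]

beam 1: φ=0°, α=105°
  cosα=-0.2588 sinα=0.9659 | (3,2) | tMaxX 3.0523 tMaxY 0.7868 | tΔX 3.8637 tΔY 1.0353
    t=0.7868 [y] (3,3) — stop
  → r_1 = 0.7868
beam 2: φ=90°, α=195°
  cosα=-0.9659 sinα=-0.2588 | (3,2) | tMaxX 0.8179 tMaxY 0.9273 | tΔX 1.0353 tΔY 3.8637
    t=0.8179 [x] (2,2) — stop
  → r_2 = 0.8179
beam 3: φ=180°, α=285°
  cosα=0.2588 sinα=-0.9659 | (3,2) | tMaxX 0.8114 tMaxY 0.2485 | tΔX 3.8637 tΔY 1.0353
    t=0.2485 [y] (3,1)
    t=0.8114 [x] (4,1)
    t=1.2837 [y] (4,0) — stop
  → r_3 = 1.2837
beam 4: φ=270°, α=15°
  cosα=0.9659 sinα=0.2588 | (3,2) | tMaxX 0.2174 tMaxY 2.9364 | tΔX 1.0353 tΔY 3.8637
    t=0.2174 [x] (4,2) — stop
  → r_4 = 0.2174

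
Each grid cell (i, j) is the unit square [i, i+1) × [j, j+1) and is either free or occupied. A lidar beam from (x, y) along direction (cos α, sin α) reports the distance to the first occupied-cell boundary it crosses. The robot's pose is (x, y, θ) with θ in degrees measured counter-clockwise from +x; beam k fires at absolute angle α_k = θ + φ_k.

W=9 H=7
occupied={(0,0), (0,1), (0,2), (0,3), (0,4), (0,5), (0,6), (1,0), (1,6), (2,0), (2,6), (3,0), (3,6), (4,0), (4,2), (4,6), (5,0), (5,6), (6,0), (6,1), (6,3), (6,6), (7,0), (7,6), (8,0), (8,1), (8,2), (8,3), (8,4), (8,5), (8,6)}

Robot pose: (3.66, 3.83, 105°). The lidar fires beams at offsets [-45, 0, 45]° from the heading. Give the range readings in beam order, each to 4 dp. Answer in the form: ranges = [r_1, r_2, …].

beam 1: φ=-45°, α=60°
  d=(0.5000,0.8660)  start (3,3)  tX=0.6800 tY=0.1963  stride 1/|dx|=2.0000 1/|dy|=1.1547
    cross y-line → (3,4), t=0.1963
    cross x-line → (4,4), t=0.6800
    cross y-line → (4,5), t=1.3510
    cross y-line → (4,6), t=2.5057 (wall)
  → r_1 = 2.5057
beam 2: φ=0°, α=105°
  d=(-0.2588,0.9659)  start (3,3)  tX=2.5500 tY=0.1760  stride 1/|dx|=3.8637 1/|dy|=1.0353
    cross y-line → (3,4), t=0.1760
    cross y-line → (3,5), t=1.2113
    cross y-line → (3,6), t=2.2465 (wall)
  → r_2 = 2.2465
beam 3: φ=45°, α=150°
  d=(-0.8660,0.5000)  start (3,3)  tX=0.7621 tY=0.3400  stride 1/|dx|=1.1547 1/|dy|=2.0000
    cross y-line → (3,4), t=0.3400
    cross x-line → (2,4), t=0.7621
    cross x-line → (1,4), t=1.9168
    cross y-line → (1,5), t=2.3400
    cross x-line → (0,5), t=3.0715 (wall)
  → r_3 = 3.0715

ranges = [2.5057, 2.2465, 3.0715]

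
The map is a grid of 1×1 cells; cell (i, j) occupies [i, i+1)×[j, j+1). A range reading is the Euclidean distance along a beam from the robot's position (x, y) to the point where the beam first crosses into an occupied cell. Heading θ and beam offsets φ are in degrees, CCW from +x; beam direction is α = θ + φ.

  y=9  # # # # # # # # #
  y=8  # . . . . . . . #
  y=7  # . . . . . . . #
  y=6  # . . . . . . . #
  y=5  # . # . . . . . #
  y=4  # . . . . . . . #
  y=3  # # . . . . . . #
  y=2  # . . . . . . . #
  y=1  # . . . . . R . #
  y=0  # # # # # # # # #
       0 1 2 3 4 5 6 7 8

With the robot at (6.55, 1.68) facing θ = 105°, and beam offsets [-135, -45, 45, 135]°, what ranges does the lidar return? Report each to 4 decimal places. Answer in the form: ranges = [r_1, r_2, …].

beam 1: φ=-135°, α=330°
  direction (0.8660, -0.5000); cell (6,1); t to first gridline: x 0.5196, y 1.3600 (then +1.1547 / +2.0000)
    (7,1) via x @ 0.5196
    (7,0) via y @ 1.3600  # hit
  → r_1 = 1.3600
beam 2: φ=-45°, α=60°
  direction (0.5000, 0.8660); cell (6,1); t to first gridline: x 0.9000, y 0.3695 (then +2.0000 / +1.1547)
    (6,2) via y @ 0.3695
    (7,2) via x @ 0.9000
    (7,3) via y @ 1.5242
    (7,4) via y @ 2.6789
    (8,4) via x @ 2.9000  # hit
  → r_2 = 2.9000
beam 3: φ=45°, α=150°
  direction (-0.8660, 0.5000); cell (6,1); t to first gridline: x 0.6351, y 0.6400 (then +1.1547 / +2.0000)
    (5,1) via x @ 0.6351
    (5,2) via y @ 0.6400
    (4,2) via x @ 1.7898
    (4,3) via y @ 2.6400
    (3,3) via x @ 2.9445
    (2,3) via x @ 4.0992
    (2,4) via y @ 4.6400
    (1,4) via x @ 5.2539
    (0,4) via x @ 6.4086  # hit
  → r_3 = 6.4086
beam 4: φ=135°, α=240°
  direction (-0.5000, -0.8660); cell (6,1); t to first gridline: x 1.1000, y 0.7852 (then +2.0000 / +1.1547)
    (6,0) via y @ 0.7852  # hit
  → r_4 = 0.7852

ranges = [1.3600, 2.9000, 6.4086, 0.7852]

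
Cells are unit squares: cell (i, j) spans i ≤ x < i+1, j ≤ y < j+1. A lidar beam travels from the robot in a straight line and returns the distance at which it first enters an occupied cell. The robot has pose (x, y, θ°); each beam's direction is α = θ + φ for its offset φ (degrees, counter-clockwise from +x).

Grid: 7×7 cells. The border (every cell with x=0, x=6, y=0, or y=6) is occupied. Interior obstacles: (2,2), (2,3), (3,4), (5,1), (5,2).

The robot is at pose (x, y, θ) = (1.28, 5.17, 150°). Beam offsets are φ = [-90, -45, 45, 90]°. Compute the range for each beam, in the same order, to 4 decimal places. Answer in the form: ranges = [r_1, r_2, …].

beam 1: φ=-90°, α=60°
  cosα=0.5000 sinα=0.8660 | (1,5) | tMaxX 1.4400 tMaxY 0.9584 | tΔX 2.0000 tΔY 1.1547
    t=0.9584 [y] (1,6) — stop
  → r_1 = 0.9584
beam 2: φ=-45°, α=105°
  cosα=-0.2588 sinα=0.9659 | (1,5) | tMaxX 1.0818 tMaxY 0.8593 | tΔX 3.8637 tΔY 1.0353
    t=0.8593 [y] (1,6) — stop
  → r_2 = 0.8593
beam 3: φ=45°, α=195°
  cosα=-0.9659 sinα=-0.2588 | (1,5) | tMaxX 0.2899 tMaxY 0.6568 | tΔX 1.0353 tΔY 3.8637
    t=0.2899 [x] (0,5) — stop
  → r_3 = 0.2899
beam 4: φ=90°, α=240°
  cosα=-0.5000 sinα=-0.8660 | (1,5) | tMaxX 0.5600 tMaxY 0.1963 | tΔX 2.0000 tΔY 1.1547
    t=0.1963 [y] (1,4)
    t=0.5600 [x] (0,4) — stop
  → r_4 = 0.5600

ranges = [0.9584, 0.8593, 0.2899, 0.5600]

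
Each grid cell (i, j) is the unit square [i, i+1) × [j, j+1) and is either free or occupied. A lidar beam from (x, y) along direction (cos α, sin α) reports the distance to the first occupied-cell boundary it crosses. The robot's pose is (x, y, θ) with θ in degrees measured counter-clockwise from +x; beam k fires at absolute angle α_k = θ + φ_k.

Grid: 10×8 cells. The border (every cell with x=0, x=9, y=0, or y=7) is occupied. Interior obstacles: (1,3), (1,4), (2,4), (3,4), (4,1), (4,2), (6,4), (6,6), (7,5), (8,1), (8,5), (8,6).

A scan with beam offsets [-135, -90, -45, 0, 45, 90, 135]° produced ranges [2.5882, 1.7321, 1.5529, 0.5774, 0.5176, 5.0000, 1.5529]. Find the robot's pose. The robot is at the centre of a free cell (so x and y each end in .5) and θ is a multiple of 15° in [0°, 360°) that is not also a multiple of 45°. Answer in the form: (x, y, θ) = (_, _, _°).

(x, y, θ) = (3.5, 2.5, 330°)

Candidates: 36 free-cell centres × 16 headings = 576 poses. Raycast each; keep the one whose scan matches to 4 dp.
  (8.5, 3.5, 15°): beam 1 = 2.8868 ≠ 2.5882 ✗
  (7.5, 4.5, 30°): beam 1 = 3.6235 ≠ 2.5882 ✗
  (6.5, 1.5, 300°): beam 1 = 1.5529 ≠ 2.5882 ✗
  …
  (3.5, 2.5, 330°): r_1=2.5882, r_2=1.7321, r_3=1.5529, r_4=0.5774, r_5=0.5176, r_6=5.0000, r_7=1.5529 — all match ✓
No second candidate reproduces the full scan.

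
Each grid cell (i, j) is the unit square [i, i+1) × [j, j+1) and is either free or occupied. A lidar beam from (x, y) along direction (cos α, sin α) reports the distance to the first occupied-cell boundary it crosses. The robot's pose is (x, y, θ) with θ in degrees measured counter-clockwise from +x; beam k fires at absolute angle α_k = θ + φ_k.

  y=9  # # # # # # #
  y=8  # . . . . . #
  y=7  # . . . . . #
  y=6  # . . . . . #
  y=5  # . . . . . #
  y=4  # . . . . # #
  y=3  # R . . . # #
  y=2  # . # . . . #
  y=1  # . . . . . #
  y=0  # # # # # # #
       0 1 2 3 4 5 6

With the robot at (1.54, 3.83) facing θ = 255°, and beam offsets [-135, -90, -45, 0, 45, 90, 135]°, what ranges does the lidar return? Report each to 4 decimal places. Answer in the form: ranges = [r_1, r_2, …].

beam 1: φ=-135°, α=120°
  direction (-0.5000, 0.8660); cell (1,3); t to first gridline: x 1.0800, y 0.1963 (then +2.0000 / +1.1547)
    (1,4) via y @ 0.1963
    (0,4) via x @ 1.0800  # hit
  → r_1 = 1.0800
beam 2: φ=-90°, α=165°
  direction (-0.9659, 0.2588); cell (1,3); t to first gridline: x 0.5590, y 0.6568 (then +1.0353 / +3.8637)
    (0,3) via x @ 0.5590  # hit
  → r_2 = 0.5590
beam 3: φ=-45°, α=210°
  direction (-0.8660, -0.5000); cell (1,3); t to first gridline: x 0.6235, y 1.6600 (then +1.1547 / +2.0000)
    (0,3) via x @ 0.6235  # hit
  → r_3 = 0.6235
beam 4: φ=0°, α=255°
  direction (-0.2588, -0.9659); cell (1,3); t to first gridline: x 2.0864, y 0.8593 (then +3.8637 / +1.0353)
    (1,2) via y @ 0.8593
    (1,1) via y @ 1.8946
    (0,1) via x @ 2.0864  # hit
  → r_4 = 2.0864
beam 5: φ=45°, α=300°
  direction (0.5000, -0.8660); cell (1,3); t to first gridline: x 0.9200, y 0.9584 (then +2.0000 / +1.1547)
    (2,3) via x @ 0.9200
    (2,2) via y @ 0.9584  # hit
  → r_5 = 0.9584
beam 6: φ=90°, α=345°
  direction (0.9659, -0.2588); cell (1,3); t to first gridline: x 0.4762, y 3.2069 (then +1.0353 / +3.8637)
    (2,3) via x @ 0.4762
    (3,3) via x @ 1.5115
    (4,3) via x @ 2.5468
    (4,2) via y @ 3.2069
    (5,2) via x @ 3.5821
    (6,2) via x @ 4.6173  # hit
  → r_6 = 4.6173
beam 7: φ=135°, α=30°
  direction (0.8660, 0.5000); cell (1,3); t to first gridline: x 0.5312, y 0.3400 (then +1.1547 / +2.0000)
    (1,4) via y @ 0.3400
    (2,4) via x @ 0.5312
    (3,4) via x @ 1.6859
    (3,5) via y @ 2.3400
    (4,5) via x @ 2.8406
    (5,5) via x @ 3.9953
    (5,6) via y @ 4.3400
    (6,6) via x @ 5.1500  # hit
  → r_7 = 5.1500

ranges = [1.0800, 0.5590, 0.6235, 2.0864, 0.9584, 4.6173, 5.1500]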